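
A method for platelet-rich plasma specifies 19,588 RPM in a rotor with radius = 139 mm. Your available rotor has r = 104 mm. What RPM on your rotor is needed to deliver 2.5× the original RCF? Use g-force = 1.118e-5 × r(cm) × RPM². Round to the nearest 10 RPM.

≈ 35810 RPM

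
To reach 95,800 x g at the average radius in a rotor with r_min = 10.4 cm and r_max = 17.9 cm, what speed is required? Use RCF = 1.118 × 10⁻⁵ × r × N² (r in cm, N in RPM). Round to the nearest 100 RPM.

r_avg = (10.4 + 17.9) / 2 = 14.15 cm
RCF = 1.118 × 10⁻⁵ × r × N²
95,800 = 1.118 × 10⁻⁵ × 14.15 × N²
N² = 95,800 / (15.8197 × 10⁻⁵) = 605,574,063
N ≈ √605,574,063 ≈ 24,608.4

24600 RPM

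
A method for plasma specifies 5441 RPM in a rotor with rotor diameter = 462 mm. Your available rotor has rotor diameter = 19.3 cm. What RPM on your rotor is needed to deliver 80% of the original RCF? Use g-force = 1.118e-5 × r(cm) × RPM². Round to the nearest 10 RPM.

7530 RPM

Original rotor: r = 462 mm / 2 = 231 mm = 23.1 cm
RCF_original = 1.118 × 10⁻⁵ × 23.1 × (5441)² = 1.118 × 10⁻⁵ × 23.1 × 29,604,481 ≈ 7,645.6 × g
Target RCF = 0.8 × 7,645.6 ≈ 6,116.5 × g
Your rotor: r = 19.3 / 2 = 9.65 cm
6,116.5 = 1.118 × 10⁻⁵ × 9.65 × N²
N² = 6,116.5 / (10.7887 × 10⁻⁵) = 56,693,578
N ≈ √56,693,578 ≈ 7,529.5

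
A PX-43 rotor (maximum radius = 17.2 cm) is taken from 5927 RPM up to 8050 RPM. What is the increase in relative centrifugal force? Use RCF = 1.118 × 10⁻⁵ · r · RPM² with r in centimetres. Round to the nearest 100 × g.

5700 g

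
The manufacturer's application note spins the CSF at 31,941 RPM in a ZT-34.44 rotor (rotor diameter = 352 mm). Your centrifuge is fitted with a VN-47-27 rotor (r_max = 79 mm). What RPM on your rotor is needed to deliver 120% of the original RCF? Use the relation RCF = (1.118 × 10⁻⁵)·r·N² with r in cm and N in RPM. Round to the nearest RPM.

Original rotor: r = 352 mm / 2 = 176 mm = 17.6 cm
RCF_original = 1.118 × 10⁻⁵ × 17.6 × (31941)² = 1.118 × 10⁻⁵ × 17.6 × 1,020,227,481 ≈ 200,748.1 × g
Target RCF = 1.2 × 200,748.1 ≈ 240,897.7 × g
Your rotor: r = 79 mm = 7.9 cm
240,897.7 = 1.118 × 10⁻⁵ × 7.9 × N²
N² = 240,897.7 / (8.8322 × 10⁻⁵) = 2,727,493,716
N ≈ √2,727,493,716 ≈ 52,225.4

52225 RPM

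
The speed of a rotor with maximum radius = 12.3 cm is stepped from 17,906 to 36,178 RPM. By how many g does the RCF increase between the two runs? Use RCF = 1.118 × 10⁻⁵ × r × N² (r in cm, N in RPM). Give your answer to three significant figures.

RCF₁ = 1.118 × 10⁻⁵ × 12.3 × (17906)² = 1.118 × 10⁻⁵ × 12.3 × 320,624,836 ≈ 44,090.4 × g
RCF₂ = 1.118 × 10⁻⁵ × 12.3 × (36178)² = 1.118 × 10⁻⁵ × 12.3 × 1,308,847,684 ≈ 179,984.9 × g
Increase = 179,984.9 − 44,090.4 = 135,894.5

136000 g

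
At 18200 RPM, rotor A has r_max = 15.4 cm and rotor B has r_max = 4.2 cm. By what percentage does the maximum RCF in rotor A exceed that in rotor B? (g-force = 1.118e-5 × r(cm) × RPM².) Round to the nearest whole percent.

267%

At equal RPM, RCF scales linearly with r: ratio = 15.4 / 4.2 = 3.6667.
So rotor A delivers 266.7% more g-force.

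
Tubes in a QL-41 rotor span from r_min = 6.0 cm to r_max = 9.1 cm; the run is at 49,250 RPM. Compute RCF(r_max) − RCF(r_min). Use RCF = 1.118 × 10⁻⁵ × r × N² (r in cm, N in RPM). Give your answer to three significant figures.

ΔRCF = 1.118 × 10⁻⁵ × (r_max − r_min) × N² = 1.118 × 10⁻⁵ × 3.1 × 2,425,562,500 ≈ 84,065.1

84100 x g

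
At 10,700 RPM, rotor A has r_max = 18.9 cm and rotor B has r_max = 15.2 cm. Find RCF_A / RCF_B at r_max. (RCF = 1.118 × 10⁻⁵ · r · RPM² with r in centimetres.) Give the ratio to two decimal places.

At fixed N, RCF ∝ r, so RCF_A/RCF_B = r_A/r_B = 18.9 / 15.2 = 1.2434.

1.24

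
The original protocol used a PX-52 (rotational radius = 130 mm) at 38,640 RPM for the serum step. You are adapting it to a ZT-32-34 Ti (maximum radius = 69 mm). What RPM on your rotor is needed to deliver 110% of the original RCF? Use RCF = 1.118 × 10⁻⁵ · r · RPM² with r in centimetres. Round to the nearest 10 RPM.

Original rotor: r = 130 mm = 13.0 cm
RCF_original = 1.118 × 10⁻⁵ × 13 × (38640)² = 1.118 × 10⁻⁵ × 13 × 1,493,049,600 ≈ 216,999.8 × g
Target RCF = 1.1 × 216,999.8 ≈ 238,699.8 × g
Your rotor: r = 69 mm = 6.9 cm
238,699.8 = 1.118 × 10⁻⁵ × 6.9 × N²
N² = 238,699.8 / (7.7142 × 10⁻⁵) = 3,094,291,048
N ≈ √3,094,291,048 ≈ 55,626.4

55630 RPM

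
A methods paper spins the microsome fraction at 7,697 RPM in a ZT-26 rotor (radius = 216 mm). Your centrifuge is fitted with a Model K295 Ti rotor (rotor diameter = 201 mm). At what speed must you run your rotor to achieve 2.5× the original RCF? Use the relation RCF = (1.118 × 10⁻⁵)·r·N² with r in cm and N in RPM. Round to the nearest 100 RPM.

Original rotor: r = 216 mm = 21.6 cm
RCF = 1.118 × 10⁻⁵ × r × N²
RCF_original = 1.118 × 10⁻⁵ × 21.6 × (7697)² = 1.118 × 10⁻⁵ × 21.6 × 59,243,809 ≈ 14,306.7 × g
Target RCF = 2.5 × 14,306.7 ≈ 35,766.8 × g
Your rotor: r = 201 mm / 2 = 100.5 mm = 10.05 cm
35,766.8 = 1.118 × 10⁻⁵ × 10.05 × N²
N² = 35,766.8 / (11.2359 × 10⁻⁵) = 318,326,080
N ≈ √318,326,080 ≈ 17,841.7

≈ 17800 RPM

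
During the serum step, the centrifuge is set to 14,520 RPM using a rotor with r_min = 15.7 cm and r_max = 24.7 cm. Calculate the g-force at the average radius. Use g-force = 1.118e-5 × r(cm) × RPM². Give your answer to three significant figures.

r_avg = (15.7 + 24.7) / 2 = 20.2 cm
RCF = 1.118 × 10⁻⁵ × 20.2 × (14520)² = 1.118 × 10⁻⁵ × 20.2 × 210,830,400 ≈ 47,613.1 × g

RCF ≈ 47600 g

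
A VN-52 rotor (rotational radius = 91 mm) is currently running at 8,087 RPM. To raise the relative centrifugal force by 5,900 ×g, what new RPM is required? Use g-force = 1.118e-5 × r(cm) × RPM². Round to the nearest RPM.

r = 91 mm = 9.1 cm
Current RCF = 1.118 × 10⁻⁵ × 9.1 × (8087)² = 1.118 × 10⁻⁵ × 9.1 × 65,399,569 ≈ 6,653.6 × g
Target RCF = 6,653.6 + 5,900 = 12,553.6 × g
N² = 12,553.6 / (10.1738 × 10⁻⁵) = 123,391,456
N ≈ √123,391,456 ≈ 11,108.2

≈ 11108 RPM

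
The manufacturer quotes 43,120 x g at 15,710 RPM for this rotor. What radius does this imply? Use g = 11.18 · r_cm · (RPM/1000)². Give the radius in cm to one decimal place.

43120 = 11.18 × r × (15.71)²
r = 43120 / (11.18 × 246.8041) = 43120 / 2759.27 ≈ 15.627 cm

≈ 15.6 cm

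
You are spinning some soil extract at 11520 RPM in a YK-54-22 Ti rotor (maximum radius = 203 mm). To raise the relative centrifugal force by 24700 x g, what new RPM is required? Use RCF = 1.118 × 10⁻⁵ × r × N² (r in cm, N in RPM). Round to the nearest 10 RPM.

15540 RPM

r = 203 mm = 20.3 cm
Current RCF = 1.118 × 10⁻⁵ × 20.3 × (11520)² = 1.118 × 10⁻⁵ × 20.3 × 132,710,400 ≈ 30,119.2 × g
Target RCF = 30,119.2 + 24,700 = 54,819.2 × g
N² = 54,819.2 / (22.6954 × 10⁻⁵) = 241,543,220
N ≈ √241,543,220 ≈ 15,541.7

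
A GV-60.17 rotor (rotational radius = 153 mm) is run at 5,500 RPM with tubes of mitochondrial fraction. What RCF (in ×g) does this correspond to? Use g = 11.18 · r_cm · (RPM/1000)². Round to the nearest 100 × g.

RCF ≈ 5200 ×g

r = 153 mm = 15.3 cm
RCF = 11.18 × 15.3 × (5.5)² = 11.18 × 15.3 × 30.25 ≈ 5,174.4 × g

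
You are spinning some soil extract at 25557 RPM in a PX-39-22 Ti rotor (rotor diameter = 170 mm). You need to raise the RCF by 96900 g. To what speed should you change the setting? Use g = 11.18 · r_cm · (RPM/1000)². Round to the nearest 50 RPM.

r = 170 mm / 2 = 85 mm = 8.5 cm
Current RCF = 11.18 × 8.5 × (25.557)² = 11.18 × 8.5 × 653.160249 ≈ 62,069.8 × g
Target RCF = 62,069.8 + 96,900 = 158,969.8 × g
(N/1000)² = 158,969.8 / 95.03 = 1672.838
N = 1000 × √1672.838 ≈ 40,900.3

≈ 40900 RPM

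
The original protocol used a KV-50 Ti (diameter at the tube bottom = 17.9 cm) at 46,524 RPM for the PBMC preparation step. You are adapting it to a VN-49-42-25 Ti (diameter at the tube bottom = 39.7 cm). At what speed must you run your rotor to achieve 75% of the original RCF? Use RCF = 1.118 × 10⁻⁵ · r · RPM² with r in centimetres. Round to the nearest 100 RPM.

27100 RPM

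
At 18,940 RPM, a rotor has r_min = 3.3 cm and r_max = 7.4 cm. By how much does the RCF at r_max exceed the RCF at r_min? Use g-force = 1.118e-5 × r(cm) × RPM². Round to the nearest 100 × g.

16400 g

ΔRCF = 1.118 × 10⁻⁵ × (r_max − r_min) × N² = 1.118 × 10⁻⁵ × 4.1 × 358,723,600 ≈ 16,443.2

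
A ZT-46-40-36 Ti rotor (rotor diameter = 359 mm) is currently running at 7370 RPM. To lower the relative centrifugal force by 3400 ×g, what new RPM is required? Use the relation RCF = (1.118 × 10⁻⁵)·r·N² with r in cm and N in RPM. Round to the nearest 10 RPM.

N₂ ≈ 6110 RPM

r = 359 mm / 2 = 179.5 mm = 17.95 cm
Current RCF = 1.118 × 10⁻⁵ × 17.95 × (7370)² = 1.118 × 10⁻⁵ × 17.95 × 54,316,900 ≈ 10,900.4 × g
Target RCF = 10,900.4 − 3,400 = 7,500.4 × g
N² = 7,500.4 / (20.0681 × 10⁻⁵) = 37,374,739
N ≈ √37,374,739 ≈ 6,113.5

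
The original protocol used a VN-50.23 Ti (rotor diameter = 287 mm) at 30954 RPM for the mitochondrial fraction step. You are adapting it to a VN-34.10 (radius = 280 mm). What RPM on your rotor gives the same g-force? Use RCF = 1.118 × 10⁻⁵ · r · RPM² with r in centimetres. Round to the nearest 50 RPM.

Original rotor: r = 287 mm / 2 = 143.5 mm = 14.35 cm
RCF_original = 1.118 × 10⁻⁵ × 14.35 × (30954)² = 1.118 × 10⁻⁵ × 14.35 × 958,150,116 ≈ 153,718.9 × g
Your rotor: r = 280 mm = 28.0 cm
153,718.9 = 1.118 × 10⁻⁵ × 28 × N²
N² = 153,718.9 / (31.304 × 10⁻⁵) = 491,051,942
N ≈ √491,051,942 ≈ 22,159.7

22150 RPM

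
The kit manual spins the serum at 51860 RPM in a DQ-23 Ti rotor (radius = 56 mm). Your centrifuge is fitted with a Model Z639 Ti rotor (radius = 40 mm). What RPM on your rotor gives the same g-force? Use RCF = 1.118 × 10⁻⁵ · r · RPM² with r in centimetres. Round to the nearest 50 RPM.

Original rotor: r = 56 mm = 5.6 cm
RCF_original = 1.118 × 10⁻⁵ × 5.6 × (51860)² = 1.118 × 10⁻⁵ × 5.6 × 2,689,459,600 ≈ 168,381.7 × g
Your rotor: r = 40 mm = 4.0 cm
168,381.7 = 1.118 × 10⁻⁵ × 4 × N²
N² = 168,381.7 / (4.472 × 10⁻⁵) = 3,765,243,739
N ≈ √3,765,243,739 ≈ 61,361.6

61350 RPM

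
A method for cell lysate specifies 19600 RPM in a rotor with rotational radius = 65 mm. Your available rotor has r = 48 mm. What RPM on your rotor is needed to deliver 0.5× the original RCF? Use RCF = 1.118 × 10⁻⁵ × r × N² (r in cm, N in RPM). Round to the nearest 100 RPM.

Original rotor: r = 65 mm = 6.5 cm
RCF = 1.118 × 10⁻⁵ × r × N²
RCF_original = 1.118 × 10⁻⁵ × 6.5 × (19600)² = 1.118 × 10⁻⁵ × 6.5 × 384,160,000 ≈ 27,916.9 × g
Target RCF = 0.5 × 27,916.9 ≈ 13,958.5 × g
Your rotor: r = 48 mm = 4.8 cm
13,958.5 = 1.118 × 10⁻⁵ × 4.8 × N²
N² = 13,958.5 / (5.3664 × 10⁻⁵) = 260,109,198
N ≈ √260,109,198 ≈ 16,127.9

16100 RPM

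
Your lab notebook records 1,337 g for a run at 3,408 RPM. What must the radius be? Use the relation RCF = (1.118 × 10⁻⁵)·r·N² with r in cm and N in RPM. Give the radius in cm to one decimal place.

1337 = 1.118 × 10⁻⁵ × r × (3408)²
r = 1337 / (1.118 × 10⁻⁵ × 11,614,464) = 1337 / 129.8497 ≈ 10.297 cm

10.3 cm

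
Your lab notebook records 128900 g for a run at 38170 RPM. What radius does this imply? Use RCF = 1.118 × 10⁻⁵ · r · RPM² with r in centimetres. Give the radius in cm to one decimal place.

r ≈ 7.9 cm

128900 = 1.118 × 10⁻⁵ × r × (38170)²
r = 128900 / (1.118 × 10⁻⁵ × 1,456,948,900) = 128900 / 16288.69 ≈ 7.913 cm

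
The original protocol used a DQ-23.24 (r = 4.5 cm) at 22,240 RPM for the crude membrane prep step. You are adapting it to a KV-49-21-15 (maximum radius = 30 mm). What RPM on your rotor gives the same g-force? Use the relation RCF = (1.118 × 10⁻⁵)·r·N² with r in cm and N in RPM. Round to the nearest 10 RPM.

RCF = 1.118 × 10⁻⁵ × r × N²
RCF_original = 1.118 × 10⁻⁵ × 4.5 × (22240)² = 1.118 × 10⁻⁵ × 4.5 × 494,617,600 ≈ 24,884.2 × g
Your rotor: r = 30 mm = 3.0 cm
24,884.2 = 1.118 × 10⁻⁵ × 3 × N²
N² = 24,884.2 / (3.354 × 10⁻⁵) = 741,926,058
N ≈ √741,926,058 ≈ 27,238.3

≈ 27240 RPM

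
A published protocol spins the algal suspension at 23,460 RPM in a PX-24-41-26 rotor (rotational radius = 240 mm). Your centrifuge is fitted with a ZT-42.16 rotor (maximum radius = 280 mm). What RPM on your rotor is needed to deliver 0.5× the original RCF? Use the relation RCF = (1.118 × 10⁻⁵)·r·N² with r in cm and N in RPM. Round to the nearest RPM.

Original rotor: r = 240 mm = 24.0 cm
RCF_original = 1.118 × 10⁻⁵ × 24 × (23460)² = 1.118 × 10⁻⁵ × 24 × 550,371,600 ≈ 147,675.7 × g
Target RCF = 0.5 × 147,675.7 ≈ 73,837.9 × g
Your rotor: r = 280 mm = 28.0 cm
73,837.9 = 1.118 × 10⁻⁵ × 28 × N²
N² = 73,837.9 / (31.304 × 10⁻⁵) = 235,873,690
N ≈ √235,873,690 ≈ 15,358.2

15358 RPM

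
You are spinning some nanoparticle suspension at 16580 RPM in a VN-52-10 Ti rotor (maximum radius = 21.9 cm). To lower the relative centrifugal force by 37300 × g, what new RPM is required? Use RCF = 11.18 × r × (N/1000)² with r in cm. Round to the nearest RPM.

11070 RPM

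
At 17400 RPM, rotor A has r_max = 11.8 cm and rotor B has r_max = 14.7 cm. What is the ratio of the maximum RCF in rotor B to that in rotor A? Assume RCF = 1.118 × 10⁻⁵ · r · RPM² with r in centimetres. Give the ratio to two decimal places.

At fixed N, RCF ∝ r, so RCF_B/RCF_A = r_B/r_A = 14.7 / 11.8 = 1.2458.

1.25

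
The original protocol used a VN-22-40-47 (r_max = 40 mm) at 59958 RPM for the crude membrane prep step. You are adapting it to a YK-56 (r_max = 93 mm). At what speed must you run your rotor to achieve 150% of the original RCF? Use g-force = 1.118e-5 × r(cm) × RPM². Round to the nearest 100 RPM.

≈ 48200 RPM

Original rotor: r = 40 mm = 4.0 cm
RCF_original = 1.118 × 10⁻⁵ × 4 × (59958)² = 1.118 × 10⁻⁵ × 4 × 3,594,961,764 ≈ 160,766.7 × g
Target RCF = 1.5 × 160,766.7 ≈ 241,150.1 × g
Your rotor: r = 93 mm = 9.3 cm
241,150.1 = 1.118 × 10⁻⁵ × 9.3 × N²
N² = 241,150.1 / (10.3974 × 10⁻⁵) = 2,319,330,794
N ≈ √2,319,330,794 ≈ 48,159.4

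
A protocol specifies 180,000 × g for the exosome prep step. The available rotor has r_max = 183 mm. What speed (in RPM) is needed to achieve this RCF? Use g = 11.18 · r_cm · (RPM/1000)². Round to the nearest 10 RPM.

N ≈ 29660 RPM

r = 183 mm = 18.3 cm
RCF = 11.18 × r × (N/1000)²
180,000 = 11.18 × 18.3 × (N/1000)²
(N/1000)² = 180,000 / 204.594 = 879.7912
N = 1000 × √879.7912 ≈ 29,661.3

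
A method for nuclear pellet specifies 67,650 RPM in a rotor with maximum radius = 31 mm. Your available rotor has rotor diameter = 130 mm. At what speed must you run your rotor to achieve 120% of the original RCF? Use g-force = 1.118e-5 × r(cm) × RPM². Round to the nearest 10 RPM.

51180 RPM

Original rotor: r = 31 mm = 3.1 cm
RCF = 1.118 × 10⁻⁵ × r × N²
RCF_original = 1.118 × 10⁻⁵ × 3.1 × (67650)² = 1.118 × 10⁻⁵ × 3.1 × 4,576,522,500 ≈ 158,613.1 × g
Target RCF = 1.2 × 158,613.1 ≈ 190,335.7 × g
Your rotor: r = 130 mm / 2 = 65 mm = 6.5 cm
190,335.7 = 1.118 × 10⁻⁵ × 6.5 × N²
N² = 190,335.7 / (7.267 × 10⁻⁵) = 2,619,178,478
N ≈ √2,619,178,478 ≈ 51,177.9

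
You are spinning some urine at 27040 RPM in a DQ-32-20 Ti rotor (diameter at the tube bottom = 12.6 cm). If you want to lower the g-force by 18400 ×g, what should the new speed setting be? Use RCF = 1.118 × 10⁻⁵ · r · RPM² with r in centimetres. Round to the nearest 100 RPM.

≈ 21700 RPM

r = 12.6 / 2 = 6.3 cm
Current RCF = 1.118 × 10⁻⁵ × 6.3 × (27040)² = 1.118 × 10⁻⁵ × 6.3 × 731,161,600 ≈ 51,498.6 × g
Target RCF = 51,498.6 − 18,400 = 33,098.6 × g
N² = 33,098.6 / (7.0434 × 10⁻⁵) = 469,923,616
N ≈ √469,923,616 ≈ 21,677.7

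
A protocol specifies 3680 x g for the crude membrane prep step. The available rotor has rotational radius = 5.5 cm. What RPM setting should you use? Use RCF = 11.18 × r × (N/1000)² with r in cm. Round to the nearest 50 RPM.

3,680 = 11.18 × 5.5 × (N/1000)²
(N/1000)² = 3,680 / 61.49 = 59.84713
N = 1000 × √59.84713 ≈ 7,736.1

7750 RPM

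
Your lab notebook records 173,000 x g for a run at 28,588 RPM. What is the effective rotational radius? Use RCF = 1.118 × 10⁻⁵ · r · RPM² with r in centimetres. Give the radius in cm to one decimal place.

≈ 18.9 cm

RCF = 1.118 × 10⁻⁵ × r × N²
173000 = 1.118 × 10⁻⁵ × r × (28588)²
r = 173000 / (1.118 × 10⁻⁵ × 817,273,744) = 173000 / 9137.12 ≈ 18.934 cm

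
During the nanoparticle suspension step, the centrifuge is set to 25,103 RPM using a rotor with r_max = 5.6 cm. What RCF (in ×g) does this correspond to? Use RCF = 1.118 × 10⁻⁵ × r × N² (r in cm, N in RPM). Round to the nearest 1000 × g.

RCF ≈ 39000 ×g

RCF = 1.118 × 10⁻⁵ × 5.6 × (25103)² = 1.118 × 10⁻⁵ × 5.6 × 630,160,609 ≈ 39,453.1 × g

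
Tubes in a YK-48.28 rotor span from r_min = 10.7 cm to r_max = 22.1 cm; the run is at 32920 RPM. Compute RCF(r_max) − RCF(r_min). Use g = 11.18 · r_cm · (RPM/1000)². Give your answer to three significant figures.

≈ 138000 × g

ΔRCF = 11.18 × (r_max − r_min) × (N/1000)² = 11.18 × 11.4 × 1,083.7264 ≈ 138,123.1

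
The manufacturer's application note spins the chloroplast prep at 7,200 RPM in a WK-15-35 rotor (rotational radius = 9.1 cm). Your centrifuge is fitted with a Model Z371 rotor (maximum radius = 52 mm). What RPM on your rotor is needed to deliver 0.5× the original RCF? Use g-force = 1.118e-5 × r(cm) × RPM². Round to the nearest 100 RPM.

RCF_original = 1.118 × 10⁻⁵ × 9.1 × (7200)² = 1.118 × 10⁻⁵ × 9.1 × 51,840,000 ≈ 5,274.1 × g
Target RCF = 0.5 × 5,274.1 ≈ 2,637.1 × g
Your rotor: r = 52 mm = 5.2 cm
2,637.1 = 1.118 × 10⁻⁵ × 5.2 × N²
N² = 2,637.1 / (5.8136 × 10⁻⁵) = 45,360,878
N ≈ √45,360,878 ≈ 6,735.0

≈ 6700 RPM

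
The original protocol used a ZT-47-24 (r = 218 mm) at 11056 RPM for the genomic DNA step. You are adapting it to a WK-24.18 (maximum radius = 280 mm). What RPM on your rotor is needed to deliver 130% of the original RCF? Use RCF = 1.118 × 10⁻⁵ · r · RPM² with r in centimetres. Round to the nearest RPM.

Original rotor: r = 218 mm = 21.8 cm
RCF_original = 1.118 × 10⁻⁵ × 21.8 × (11056)² = 1.118 × 10⁻⁵ × 21.8 × 122,235,136 ≈ 29,791.6 × g
Target RCF = 1.3 × 29,791.6 ≈ 38,729.1 × g
Your rotor: r = 280 mm = 28.0 cm
38,729.1 = 1.118 × 10⁻⁵ × 28 × N²
N² = 38,729.1 / (31.304 × 10⁻⁵) = 123,719,333
N ≈ √123,719,333 ≈ 11,122.9

11123 RPM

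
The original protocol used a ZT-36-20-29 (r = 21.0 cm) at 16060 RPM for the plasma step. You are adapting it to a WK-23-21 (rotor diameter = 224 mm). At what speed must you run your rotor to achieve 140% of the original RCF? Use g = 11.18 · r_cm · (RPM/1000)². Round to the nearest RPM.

26020 RPM

RCF = 11.18 × r × (N/1000)²
RCF_original = 11.18 × 21 × (16.06)² = 11.18 × 21 × 257.9236 ≈ 60,555.3 × g
Target RCF = 1.4 × 60,555.3 ≈ 84,777.4 × g
Your rotor: r = 224 mm / 2 = 112 mm = 11.2 cm
84,777.4 = 11.18 × 11.2 × (N/1000)²
(N/1000)² = 84,777.4 / 125.216 = 677.0493
N = 1000 × √677.0493 ≈ 26,020.2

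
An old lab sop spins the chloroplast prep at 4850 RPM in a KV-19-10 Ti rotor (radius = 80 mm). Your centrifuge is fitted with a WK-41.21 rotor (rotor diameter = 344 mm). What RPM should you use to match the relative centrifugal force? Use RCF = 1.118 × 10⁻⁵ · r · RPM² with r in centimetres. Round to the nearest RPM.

Original rotor: r = 80 mm = 8.0 cm
RCF_original = 1.118 × 10⁻⁵ × 8 × (4850)² = 1.118 × 10⁻⁵ × 8 × 23,522,500 ≈ 2,103.9 × g
Your rotor: r = 344 mm / 2 = 172 mm = 17.2 cm
2,103.9 = 1.118 × 10⁻⁵ × 17.2 × N²
N² = 2,103.9 / (19.2296 × 10⁻⁵) = 10,940,945
N ≈ √10,940,945 ≈ 3,307.7

≈ 3308 RPM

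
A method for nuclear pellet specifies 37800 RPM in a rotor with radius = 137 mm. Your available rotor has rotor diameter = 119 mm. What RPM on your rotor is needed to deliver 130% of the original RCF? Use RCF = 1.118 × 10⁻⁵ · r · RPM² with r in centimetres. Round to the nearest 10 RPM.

65400 RPM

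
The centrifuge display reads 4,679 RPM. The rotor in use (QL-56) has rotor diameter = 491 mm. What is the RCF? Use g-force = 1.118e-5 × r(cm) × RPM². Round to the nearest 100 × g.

r = 491 mm / 2 = 245.5 mm = 24.55 cm
RCF = 1.118 × 10⁻⁵ × 24.55 × (4679)² = 1.118 × 10⁻⁵ × 24.55 × 21,893,041 ≈ 6,009 × g

≈ 6000 × g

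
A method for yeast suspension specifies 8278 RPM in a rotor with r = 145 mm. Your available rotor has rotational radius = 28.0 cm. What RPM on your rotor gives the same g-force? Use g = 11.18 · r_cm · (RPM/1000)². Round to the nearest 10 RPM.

Original rotor: r = 145 mm = 14.5 cm
RCF_original = 11.18 × 14.5 × (8.278)² = 11.18 × 14.5 × 68.525284 ≈ 11,108.6 × g
11,108.6 = 11.18 × 28 × (N/1000)²
(N/1000)² = 11,108.6 / 313.04 = 35.4862
N = 1000 × √35.4862 ≈ 5,957.0

≈ 5960 RPM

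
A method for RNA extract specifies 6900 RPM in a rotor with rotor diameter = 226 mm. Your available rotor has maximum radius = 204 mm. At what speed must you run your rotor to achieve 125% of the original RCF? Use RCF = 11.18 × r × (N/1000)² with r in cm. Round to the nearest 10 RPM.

5740 RPM

Original rotor: r = 226 mm / 2 = 113 mm = 11.3 cm
RCF_original = 11.18 × 11.3 × (6.9)² = 11.18 × 11.3 × 47.61 ≈ 6,014.8 × g
Target RCF = 1.25 × 6,014.8 ≈ 7,518.5 × g
Your rotor: r = 204 mm = 20.4 cm
7,518.5 = 11.18 × 20.4 × (N/1000)²
(N/1000)² = 7,518.5 / 228.072 = 32.96547
N = 1000 × √32.96547 ≈ 5,741.6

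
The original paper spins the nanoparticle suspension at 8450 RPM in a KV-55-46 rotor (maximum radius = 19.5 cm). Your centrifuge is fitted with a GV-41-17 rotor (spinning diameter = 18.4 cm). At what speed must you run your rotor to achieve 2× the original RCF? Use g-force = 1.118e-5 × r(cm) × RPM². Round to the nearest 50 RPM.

RCF_original = 1.118 × 10⁻⁵ × 19.5 × (8450)² = 1.118 × 10⁻⁵ × 19.5 × 71,402,500 ≈ 15,566.5 × g
Target RCF = 2 × 15,566.5 ≈ 31,133 × g
Your rotor: r = 18.4 / 2 = 9.2 cm
31,133 = 1.118 × 10⁻⁵ × 9.2 × N²
N² = 31,133 / (10.2856 × 10⁻⁵) = 302,685,308
N ≈ √302,685,308 ≈ 17,397.9

17400 RPM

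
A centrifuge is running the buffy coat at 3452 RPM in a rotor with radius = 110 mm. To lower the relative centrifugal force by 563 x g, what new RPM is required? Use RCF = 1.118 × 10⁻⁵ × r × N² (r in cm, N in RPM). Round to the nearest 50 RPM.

r = 110 mm = 11.0 cm
Current RCF = 1.118 × 10⁻⁵ × 11 × (3452)² = 1.118 × 10⁻⁵ × 11 × 11,916,304 ≈ 1,465.5 × g
Target RCF = 1,465.5 − 563 = 902.5 × g
N² = 902.5 / (12.298 × 10⁻⁵) = 7,338,592
N ≈ √7,338,592 ≈ 2,709.0

N₂ ≈ 2700 RPM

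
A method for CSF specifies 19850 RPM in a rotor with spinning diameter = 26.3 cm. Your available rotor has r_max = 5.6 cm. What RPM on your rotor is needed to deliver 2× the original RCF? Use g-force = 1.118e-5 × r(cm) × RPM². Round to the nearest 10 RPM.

43020 RPM

Original rotor: r = 26.3 / 2 = 13.15 cm
RCF_original = 1.118 × 10⁻⁵ × 13.15 × (19850)² = 1.118 × 10⁻⁵ × 13.15 × 394,022,500 ≈ 57,928 × g
Target RCF = 2 × 57,928 ≈ 115,856 × g
115,856 = 1.118 × 10⁻⁵ × 5.6 × N²
N² = 115,856 / (6.2608 × 10⁻⁵) = 1,850,498,339
N ≈ √1,850,498,339 ≈ 43,017.4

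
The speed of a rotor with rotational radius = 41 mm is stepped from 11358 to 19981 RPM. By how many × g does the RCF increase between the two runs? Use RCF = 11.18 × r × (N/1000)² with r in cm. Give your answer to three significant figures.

≈ 12400 × g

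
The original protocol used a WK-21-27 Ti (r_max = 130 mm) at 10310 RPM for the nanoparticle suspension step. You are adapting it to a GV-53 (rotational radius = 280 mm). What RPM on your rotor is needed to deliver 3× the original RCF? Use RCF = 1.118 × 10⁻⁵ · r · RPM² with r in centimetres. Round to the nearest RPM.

Original rotor: r = 130 mm = 13.0 cm
RCF = 1.118 × 10⁻⁵ × r × N²
RCF_original = 1.118 × 10⁻⁵ × 13 × (10310)² = 1.118 × 10⁻⁵ × 13 × 106,296,100 ≈ 15,449.1 × g
Target RCF = 3 × 15,449.1 ≈ 46,347.3 × g
Your rotor: r = 280 mm = 28.0 cm
46,347.3 = 1.118 × 10⁻⁵ × 28 × N²
N² = 46,347.3 / (31.304 × 10⁻⁵) = 148,055,520
N ≈ √148,055,520 ≈ 12,167.8

≈ 12168 RPM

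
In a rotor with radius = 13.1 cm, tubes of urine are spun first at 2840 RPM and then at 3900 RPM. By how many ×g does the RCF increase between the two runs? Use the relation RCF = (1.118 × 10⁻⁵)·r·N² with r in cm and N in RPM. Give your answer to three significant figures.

RCF₁ = 1.118 × 10⁻⁵ × 13.1 × (2840)² = 1.118 × 10⁻⁵ × 13.1 × 8,065,600 ≈ 1,181.3 × g
RCF₂ = 1.118 × 10⁻⁵ × 13.1 × (3900)² = 1.118 × 10⁻⁵ × 13.1 × 15,210,000 ≈ 2,227.6 × g
Increase = 2,227.6 − 1,181.3 = 1,046.3

≈ 1050 ×g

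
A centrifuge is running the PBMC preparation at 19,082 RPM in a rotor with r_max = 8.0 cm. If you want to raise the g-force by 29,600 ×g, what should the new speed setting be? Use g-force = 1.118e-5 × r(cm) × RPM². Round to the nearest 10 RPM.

Current RCF = 1.118 × 10⁻⁵ × 8 × (19082)² = 1.118 × 10⁻⁵ × 8 × 364,122,724 ≈ 32,567.1 × g
Target RCF = 32,567.1 + 29,600 = 62,167.1 × g
N² = 62,167.1 / (8.944 × 10⁻⁵) = 695,070,438
N ≈ √695,070,438 ≈ 26,364.2

26360 RPM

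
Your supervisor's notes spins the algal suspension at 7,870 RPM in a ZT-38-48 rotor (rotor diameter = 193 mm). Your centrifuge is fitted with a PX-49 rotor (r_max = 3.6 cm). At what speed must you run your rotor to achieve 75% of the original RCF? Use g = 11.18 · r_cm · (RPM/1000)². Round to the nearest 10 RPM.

Original rotor: r = 193 mm / 2 = 96.5 mm = 9.65 cm
RCF_original = 11.18 × 9.65 × (7.87)² = 11.18 × 9.65 × 61.9369 ≈ 6,682.2 × g
Target RCF = 0.75 × 6,682.2 ≈ 5,011.6 × g
5,011.6 = 11.18 × 3.6 × (N/1000)²
(N/1000)² = 5,011.6 / 40.248 = 124.518
N = 1000 × √124.518 ≈ 11,158.8

11160 RPM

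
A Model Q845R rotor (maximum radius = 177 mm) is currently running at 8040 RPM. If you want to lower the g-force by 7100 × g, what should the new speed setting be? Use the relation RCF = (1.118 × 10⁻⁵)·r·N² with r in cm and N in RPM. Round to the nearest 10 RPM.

r = 177 mm = 17.7 cm
Current RCF = 1.118 × 10⁻⁵ × 17.7 × (8040)² = 1.118 × 10⁻⁵ × 17.7 × 64,641,600 ≈ 12,791.7 × g
Target RCF = 12,791.7 − 7,100 = 5,691.7 × g
N² = 5,691.7 / (19.7886 × 10⁻⁵) = 28,762,520
N ≈ √28,762,520 ≈ 5,363.1

5360 RPM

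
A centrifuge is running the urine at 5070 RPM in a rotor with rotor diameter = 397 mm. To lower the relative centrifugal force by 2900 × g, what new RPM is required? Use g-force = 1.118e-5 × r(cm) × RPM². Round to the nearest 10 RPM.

N₂ ≈ 3550 RPM

r = 397 mm / 2 = 198.5 mm = 19.85 cm
Current RCF = 1.118 × 10⁻⁵ × 19.85 × (5070)² = 1.118 × 10⁻⁵ × 19.85 × 25,704,900 ≈ 5,704.5 × g
Target RCF = 5,704.5 − 2,900 = 2,804.5 × g
N² = 2,804.5 / (22.1923 × 10⁻⁵) = 12,637,266
N ≈ √12,637,266 ≈ 3,554.9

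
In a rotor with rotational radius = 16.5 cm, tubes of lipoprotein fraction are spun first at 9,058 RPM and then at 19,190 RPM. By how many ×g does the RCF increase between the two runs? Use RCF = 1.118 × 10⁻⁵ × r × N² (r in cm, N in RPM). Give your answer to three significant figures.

RCF₁ = 1.118 × 10⁻⁵ × 16.5 × (9058)² = 1.118 × 10⁻⁵ × 16.5 × 82,047,364 ≈ 15,135.3 × g
RCF₂ = 1.118 × 10⁻⁵ × 16.5 × (19190)² = 1.118 × 10⁻⁵ × 16.5 × 368,256,100 ≈ 67,932.2 × g
Increase = 67,932.2 − 15,135.3 = 52,796.9

52800 ×g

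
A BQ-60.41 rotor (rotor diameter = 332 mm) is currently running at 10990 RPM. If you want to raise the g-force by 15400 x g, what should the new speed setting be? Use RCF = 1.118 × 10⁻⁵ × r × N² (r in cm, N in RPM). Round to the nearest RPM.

14274 RPM

r = 332 mm / 2 = 166 mm = 16.6 cm
Current RCF = 1.118 × 10⁻⁵ × 16.6 × (10990)² = 1.118 × 10⁻⁵ × 16.6 × 120,780,100 ≈ 22,415.3 × g
Target RCF = 22,415.3 + 15,400 = 37,815.3 × g
N² = 37,815.3 / (18.5588 × 10⁻⁵) = 203,759,403
N ≈ √203,759,403 ≈ 14,274.4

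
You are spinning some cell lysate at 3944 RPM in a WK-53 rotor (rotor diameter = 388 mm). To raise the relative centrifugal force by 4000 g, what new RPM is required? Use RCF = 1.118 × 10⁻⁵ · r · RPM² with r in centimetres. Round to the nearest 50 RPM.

≈ 5850 RPM

r = 388 mm / 2 = 194 mm = 19.4 cm
Current RCF = 1.118 × 10⁻⁵ × 19.4 × (3944)² = 1.118 × 10⁻⁵ × 19.4 × 15,555,136 ≈ 3,373.8 × g
Target RCF = 3,373.8 + 4,000 = 7,373.8 × g
N² = 7,373.8 / (21.6892 × 10⁻⁵) = 33,997,566
N ≈ √33,997,566 ≈ 5,830.7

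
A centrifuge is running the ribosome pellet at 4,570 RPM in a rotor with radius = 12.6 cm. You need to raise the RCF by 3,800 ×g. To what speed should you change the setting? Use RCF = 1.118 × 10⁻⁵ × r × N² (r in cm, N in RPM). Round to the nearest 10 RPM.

N₂ ≈ 6920 RPM

Current RCF = 1.118 × 10⁻⁵ × 12.6 × (4570)² = 1.118 × 10⁻⁵ × 12.6 × 20,884,900 ≈ 2,942 × g
Target RCF = 2,942 + 3,800 = 6,742 × g
N² = 6,742 / (14.0868 × 10⁻⁵) = 47,860,408
N ≈ √47,860,408 ≈ 6,918.1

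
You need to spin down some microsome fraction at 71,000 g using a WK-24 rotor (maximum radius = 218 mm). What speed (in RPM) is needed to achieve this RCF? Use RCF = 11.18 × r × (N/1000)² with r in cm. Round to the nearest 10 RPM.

N ≈ 17070 RPM

r = 218 mm = 21.8 cm
RCF = 11.18 × r × (N/1000)²
71,000 = 11.18 × 21.8 × (N/1000)²
(N/1000)² = 71,000 / 243.724 = 291.3131
N = 1000 × √291.3131 ≈ 17,067.9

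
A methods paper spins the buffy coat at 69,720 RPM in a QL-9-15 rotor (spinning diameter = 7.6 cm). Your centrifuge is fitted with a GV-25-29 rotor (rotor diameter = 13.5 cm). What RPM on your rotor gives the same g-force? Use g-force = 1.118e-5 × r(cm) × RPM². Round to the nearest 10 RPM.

Original rotor: r = 7.6 / 2 = 3.8 cm
RCF = 1.118 × 10⁻⁵ × r × N²
RCF_original = 1.118 × 10⁻⁵ × 3.8 × (69720)² = 1.118 × 10⁻⁵ × 3.8 × 4,860,878,400 ≈ 206,509.6 × g
Your rotor: r = 13.5 / 2 = 6.75 cm
206,509.6 = 1.118 × 10⁻⁵ × 6.75 × N²
N² = 206,509.6 / (7.5465 × 10⁻⁵) = 2,736,495,064
N ≈ √2,736,495,064 ≈ 52,311.5

52310 RPM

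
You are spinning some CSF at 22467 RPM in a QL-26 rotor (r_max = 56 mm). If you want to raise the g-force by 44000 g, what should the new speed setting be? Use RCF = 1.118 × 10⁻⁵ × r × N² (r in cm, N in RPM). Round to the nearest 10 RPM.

N₂ ≈ 34750 RPM

r = 56 mm = 5.6 cm
Current RCF = 1.118 × 10⁻⁵ × 5.6 × (22467)² = 1.118 × 10⁻⁵ × 5.6 × 504,766,089 ≈ 31,602.4 × g
Target RCF = 31,602.4 + 44,000 = 75,602.4 × g
N² = 75,602.4 / (6.2608 × 10⁻⁵) = 1,207,551,751
N ≈ √1,207,551,751 ≈ 34,749.8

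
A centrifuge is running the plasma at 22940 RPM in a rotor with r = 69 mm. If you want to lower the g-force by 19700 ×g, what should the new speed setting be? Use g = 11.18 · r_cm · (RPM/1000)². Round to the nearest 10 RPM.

16460 RPM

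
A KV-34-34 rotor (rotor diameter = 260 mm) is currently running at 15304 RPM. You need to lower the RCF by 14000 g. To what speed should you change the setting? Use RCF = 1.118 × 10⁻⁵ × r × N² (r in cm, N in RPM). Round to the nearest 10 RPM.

11740 RPM

r = 260 mm / 2 = 130 mm = 13 cm
Current RCF = 1.118 × 10⁻⁵ × 13 × (15304)² = 1.118 × 10⁻⁵ × 13 × 234,212,416 ≈ 34,040.4 × g
Target RCF = 34,040.4 − 14,000 = 20,040.4 × g
N² = 20,040.4 / (14.534 × 10⁻⁵) = 137,886,335
N ≈ √137,886,335 ≈ 11,742.5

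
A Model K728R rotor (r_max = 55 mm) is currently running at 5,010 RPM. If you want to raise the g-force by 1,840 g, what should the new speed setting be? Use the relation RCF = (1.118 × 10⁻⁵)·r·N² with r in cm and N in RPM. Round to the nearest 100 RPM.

r = 55 mm = 5.5 cm
Current RCF = 1.118 × 10⁻⁵ × 5.5 × (5010)² = 1.118 × 10⁻⁵ × 5.5 × 25,100,100 ≈ 1,543.4 × g
Target RCF = 1,543.4 + 1,840 = 3,383.4 × g
N² = 3,383.4 / (6.149 × 10⁻⁵) = 55,023,581
N ≈ √55,023,581 ≈ 7,417.8

N₂ ≈ 7400 RPM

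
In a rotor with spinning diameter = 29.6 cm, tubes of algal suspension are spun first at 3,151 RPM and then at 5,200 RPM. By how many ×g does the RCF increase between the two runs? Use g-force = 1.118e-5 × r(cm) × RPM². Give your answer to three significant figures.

r = 29.6 / 2 = 14.8 cm
RCF₁ = 1.118 × 10⁻⁵ × 14.8 × (3151)² = 1.118 × 10⁻⁵ × 14.8 × 9,928,801 ≈ 1,642.9 × g
RCF₂ = 1.118 × 10⁻⁵ × 14.8 × (5200)² = 1.118 × 10⁻⁵ × 14.8 × 27,040,000 ≈ 4,474.1 × g
Increase = 4,474.1 − 1,642.9 = 2,831.2

2830 ×g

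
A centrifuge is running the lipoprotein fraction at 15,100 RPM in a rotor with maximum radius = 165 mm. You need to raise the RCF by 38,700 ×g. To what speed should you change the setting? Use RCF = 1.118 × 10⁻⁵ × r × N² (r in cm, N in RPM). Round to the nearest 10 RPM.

N₂ ≈ 20920 RPM

r = 165 mm = 16.5 cm
Current RCF = 1.118 × 10⁻⁵ × 16.5 × (15100)² = 1.118 × 10⁻⁵ × 16.5 × 228,010,000 ≈ 42,061 × g
Target RCF = 42,061 + 38,700 = 80,761 × g
N² = 80,761 / (18.447 × 10⁻⁵) = 437,800,184
N ≈ √437,800,184 ≈ 20,923.7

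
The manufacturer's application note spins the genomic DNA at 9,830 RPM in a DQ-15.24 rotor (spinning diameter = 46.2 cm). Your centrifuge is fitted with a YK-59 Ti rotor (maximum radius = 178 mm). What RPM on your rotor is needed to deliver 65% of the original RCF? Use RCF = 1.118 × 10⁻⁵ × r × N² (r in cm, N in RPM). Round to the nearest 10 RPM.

Original rotor: r = 46.2 / 2 = 23.1 cm
RCF_original = 1.118 × 10⁻⁵ × 23.1 × (9830)² = 1.118 × 10⁻⁵ × 23.1 × 96,628,900 ≈ 24,955.2 × g
Target RCF = 0.65 × 24,955.2 ≈ 16,220.9 × g
Your rotor: r = 178 mm = 17.8 cm
16,220.9 = 1.118 × 10⁻⁵ × 17.8 × N²
N² = 16,220.9 / (19.9004 × 10⁻⁵) = 81,510,422
N ≈ √81,510,422 ≈ 9,028.3

9030 RPM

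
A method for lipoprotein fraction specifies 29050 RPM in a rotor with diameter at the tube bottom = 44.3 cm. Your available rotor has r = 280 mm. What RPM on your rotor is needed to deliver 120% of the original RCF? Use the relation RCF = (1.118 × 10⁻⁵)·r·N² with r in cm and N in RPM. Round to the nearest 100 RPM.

Original rotor: r = 44.3 / 2 = 22.15 cm
RCF = 1.118 × 10⁻⁵ × r × N²
RCF_original = 1.118 × 10⁻⁵ × 22.15 × (29050)² = 1.118 × 10⁻⁵ × 22.15 × 843,902,500 ≈ 208,981.5 × g
Target RCF = 1.2 × 208,981.5 ≈ 250,777.8 × g
Your rotor: r = 280 mm = 28.0 cm
250,777.8 = 1.118 × 10⁻⁵ × 28 × N²
N² = 250,777.8 / (31.304 × 10⁻⁵) = 801,104,651
N ≈ √801,104,651 ≈ 28,303.8

28300 RPM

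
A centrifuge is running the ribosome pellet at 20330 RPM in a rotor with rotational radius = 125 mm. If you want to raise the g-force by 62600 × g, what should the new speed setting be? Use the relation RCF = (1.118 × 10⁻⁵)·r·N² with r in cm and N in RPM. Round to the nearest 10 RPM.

29350 RPM

r = 125 mm = 12.5 cm
Current RCF = 1.118 × 10⁻⁵ × 12.5 × (20330)² = 1.118 × 10⁻⁵ × 12.5 × 413,308,900 ≈ 57,759.9 × g
Target RCF = 57,759.9 + 62,600 = 120,359.9 × g
N² = 120,359.9 / (13.975 × 10⁻⁵) = 861,251,521
N ≈ √861,251,521 ≈ 29,347.1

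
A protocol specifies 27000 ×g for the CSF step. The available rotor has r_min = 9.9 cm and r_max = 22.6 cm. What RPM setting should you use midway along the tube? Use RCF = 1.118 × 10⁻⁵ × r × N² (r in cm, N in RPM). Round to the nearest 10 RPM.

r_avg = (9.9 + 22.6) / 2 = 16.25 cm
RCF = 1.118 × 10⁻⁵ × r × N²
27,000 = 1.118 × 10⁻⁵ × 16.25 × N²
N² = 27,000 / (18.1675 × 10⁻⁵) = 148,617,036
N ≈ √148,617,036 ≈ 12,190.9

≈ 12190 RPM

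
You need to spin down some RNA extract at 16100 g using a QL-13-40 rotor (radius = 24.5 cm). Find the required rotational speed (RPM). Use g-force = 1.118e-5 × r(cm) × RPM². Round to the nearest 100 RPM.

RCF = 1.118 × 10⁻⁵ × r × N²
16,100 = 1.118 × 10⁻⁵ × 24.5 × N²
N² = 16,100 / (27.391 × 10⁻⁵) = 58,778,431
N ≈ √58,778,431 ≈ 7,666.7

7700 RPM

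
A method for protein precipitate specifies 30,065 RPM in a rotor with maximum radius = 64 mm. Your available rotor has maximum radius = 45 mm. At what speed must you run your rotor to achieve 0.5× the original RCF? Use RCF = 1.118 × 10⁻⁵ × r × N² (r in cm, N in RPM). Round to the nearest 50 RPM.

25350 RPM

Original rotor: r = 64 mm = 6.4 cm
RCF = 1.118 × 10⁻⁵ × r × N²
RCF_original = 1.118 × 10⁻⁵ × 6.4 × (30065)² = 1.118 × 10⁻⁵ × 6.4 × 903,904,225 ≈ 64,676.2 × g
Target RCF = 0.5 × 64,676.2 ≈ 32,338.1 × g
Your rotor: r = 45 mm = 4.5 cm
32,338.1 = 1.118 × 10⁻⁵ × 4.5 × N²
N² = 32,338.1 / (5.031 × 10⁻⁵) = 642,776,784
N ≈ √642,776,784 ≈ 25,353.0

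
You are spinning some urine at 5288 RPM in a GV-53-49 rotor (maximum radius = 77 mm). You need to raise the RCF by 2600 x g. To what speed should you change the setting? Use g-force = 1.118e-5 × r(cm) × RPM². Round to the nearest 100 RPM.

r = 77 mm = 7.7 cm
Current RCF = 1.118 × 10⁻⁵ × 7.7 × (5288)² = 1.118 × 10⁻⁵ × 7.7 × 27,962,944 ≈ 2,407.2 × g
Target RCF = 2,407.2 + 2,600 = 5,007.2 × g
N² = 5,007.2 / (8.6086 × 10⁻⁵) = 58,165,091
N ≈ √58,165,091 ≈ 7,626.6

≈ 7600 RPM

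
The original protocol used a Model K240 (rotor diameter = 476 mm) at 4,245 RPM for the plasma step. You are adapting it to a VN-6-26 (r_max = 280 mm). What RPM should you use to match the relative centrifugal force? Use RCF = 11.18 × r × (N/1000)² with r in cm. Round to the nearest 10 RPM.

Original rotor: r = 476 mm / 2 = 238 mm = 23.8 cm
RCF_original = 11.18 × 23.8 × (4.245)² = 11.18 × 23.8 × 18.020025 ≈ 4,794.8 × g
Your rotor: r = 280 mm = 28.0 cm
4,794.8 = 11.18 × 28 × (N/1000)²
(N/1000)² = 4,794.8 / 313.04 = 15.31689
N = 1000 × √15.31689 ≈ 3,913.7

≈ 3910 RPM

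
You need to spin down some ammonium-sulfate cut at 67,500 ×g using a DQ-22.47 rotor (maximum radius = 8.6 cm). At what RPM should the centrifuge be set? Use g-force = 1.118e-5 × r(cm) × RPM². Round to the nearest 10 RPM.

26500 RPM

RCF = 1.118 × 10⁻⁵ × r × N²
67,500 = 1.118 × 10⁻⁵ × 8.6 × N²
N² = 67,500 / (9.6148 × 10⁻⁵) = 702,042,684
N ≈ √702,042,684 ≈ 26,496.1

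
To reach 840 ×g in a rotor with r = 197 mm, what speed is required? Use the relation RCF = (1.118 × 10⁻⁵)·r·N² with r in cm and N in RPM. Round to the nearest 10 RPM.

N ≈ 1950 RPM

r = 197 mm = 19.7 cm
840 = 1.118 × 10⁻⁵ × 19.7 × N²
N² = 840 / (22.0246 × 10⁻⁵) = 3,813,917
N ≈ √3,813,917 ≈ 1,952.9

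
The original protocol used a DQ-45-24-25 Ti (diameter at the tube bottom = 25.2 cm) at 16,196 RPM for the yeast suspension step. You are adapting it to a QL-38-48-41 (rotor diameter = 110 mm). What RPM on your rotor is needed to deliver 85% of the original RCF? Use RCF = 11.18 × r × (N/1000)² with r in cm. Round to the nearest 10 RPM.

Original rotor: r = 25.2 / 2 = 12.6 cm
RCF_original = 11.18 × 12.6 × (16.196)² = 11.18 × 12.6 × 262.310416 ≈ 36,951.1 × g
Target RCF = 0.85 × 36,951.1 ≈ 31,408.4 × g
Your rotor: r = 110 mm / 2 = 55 mm = 5.5 cm
31,408.4 = 11.18 × 5.5 × (N/1000)²
(N/1000)² = 31,408.4 / 61.49 = 510.7887
N = 1000 × √510.7887 ≈ 22,600.6

22600 RPM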